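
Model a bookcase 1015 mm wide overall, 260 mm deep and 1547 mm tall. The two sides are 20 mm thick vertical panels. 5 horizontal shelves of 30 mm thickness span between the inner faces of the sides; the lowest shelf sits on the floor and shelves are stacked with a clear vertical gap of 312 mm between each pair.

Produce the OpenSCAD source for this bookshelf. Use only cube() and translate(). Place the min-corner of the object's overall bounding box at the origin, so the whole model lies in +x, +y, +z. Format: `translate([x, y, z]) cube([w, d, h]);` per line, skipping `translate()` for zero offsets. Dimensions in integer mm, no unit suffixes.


cube([20, 260, 1547]);
translate([995, 0, 0]) cube([20, 260, 1547]);
translate([20, 0, 0]) cube([975, 260, 30]);
translate([20, 0, 342]) cube([975, 260, 30]);
translate([20, 0, 684]) cube([975, 260, 30]);
translate([20, 0, 1026]) cube([975, 260, 30]);
translate([20, 0, 1368]) cube([975, 260, 30]);


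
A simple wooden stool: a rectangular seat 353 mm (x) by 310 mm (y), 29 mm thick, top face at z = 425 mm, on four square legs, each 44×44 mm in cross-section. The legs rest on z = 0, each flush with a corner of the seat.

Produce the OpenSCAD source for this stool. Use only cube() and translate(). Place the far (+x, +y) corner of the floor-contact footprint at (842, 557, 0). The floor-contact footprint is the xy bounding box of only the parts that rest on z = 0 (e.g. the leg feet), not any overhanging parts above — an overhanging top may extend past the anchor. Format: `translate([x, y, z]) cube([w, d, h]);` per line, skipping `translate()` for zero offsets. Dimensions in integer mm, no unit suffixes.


translate([489, 247, 396]) cube([353, 310, 29]);
translate([489, 247, 0]) cube([44, 44, 396]);
translate([798, 247, 0]) cube([44, 44, 396]);
translate([489, 513, 0]) cube([44, 44, 396]);
translate([798, 513, 0]) cube([44, 44, 396]);


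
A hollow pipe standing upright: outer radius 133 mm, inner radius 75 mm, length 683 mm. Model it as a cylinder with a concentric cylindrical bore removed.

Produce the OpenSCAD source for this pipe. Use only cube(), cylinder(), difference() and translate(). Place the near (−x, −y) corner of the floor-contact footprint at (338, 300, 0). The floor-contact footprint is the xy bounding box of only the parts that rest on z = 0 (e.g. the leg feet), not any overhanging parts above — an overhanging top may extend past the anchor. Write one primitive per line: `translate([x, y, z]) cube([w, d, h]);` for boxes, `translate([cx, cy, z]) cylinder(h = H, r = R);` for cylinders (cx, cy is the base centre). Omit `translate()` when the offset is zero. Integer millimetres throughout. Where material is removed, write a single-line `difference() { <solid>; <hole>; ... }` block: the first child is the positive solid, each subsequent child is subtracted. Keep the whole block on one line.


difference() { translate([471, 433, 0]) cylinder(h = 683, r = 133); translate([471, 433, 0]) cylinder(h = 683, r = 75); }


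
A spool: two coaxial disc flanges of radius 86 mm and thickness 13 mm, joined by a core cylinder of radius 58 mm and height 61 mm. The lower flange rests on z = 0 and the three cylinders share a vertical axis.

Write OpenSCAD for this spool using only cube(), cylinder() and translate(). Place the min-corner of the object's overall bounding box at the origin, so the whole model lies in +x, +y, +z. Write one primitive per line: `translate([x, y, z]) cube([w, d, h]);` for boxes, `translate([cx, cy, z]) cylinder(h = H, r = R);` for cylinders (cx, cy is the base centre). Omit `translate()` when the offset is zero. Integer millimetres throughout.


translate([86, 86, 0]) cylinder(h = 13, r = 86);
translate([86, 86, 13]) cylinder(h = 61, r = 58);
translate([86, 86, 74]) cylinder(h = 13, r = 86);


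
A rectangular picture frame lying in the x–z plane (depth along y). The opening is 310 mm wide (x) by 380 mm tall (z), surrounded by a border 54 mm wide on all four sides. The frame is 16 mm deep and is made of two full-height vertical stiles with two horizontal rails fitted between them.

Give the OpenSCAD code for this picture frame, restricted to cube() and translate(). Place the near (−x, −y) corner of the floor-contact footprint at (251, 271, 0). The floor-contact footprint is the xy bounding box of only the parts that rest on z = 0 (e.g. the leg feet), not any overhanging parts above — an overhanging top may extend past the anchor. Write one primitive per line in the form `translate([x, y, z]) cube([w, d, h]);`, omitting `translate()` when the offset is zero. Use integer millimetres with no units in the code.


translate([251, 271, 0]) cube([54, 16, 488]);
translate([615, 271, 0]) cube([54, 16, 488]);
translate([305, 271, 0]) cube([310, 16, 54]);
translate([305, 271, 434]) cube([310, 16, 54]);


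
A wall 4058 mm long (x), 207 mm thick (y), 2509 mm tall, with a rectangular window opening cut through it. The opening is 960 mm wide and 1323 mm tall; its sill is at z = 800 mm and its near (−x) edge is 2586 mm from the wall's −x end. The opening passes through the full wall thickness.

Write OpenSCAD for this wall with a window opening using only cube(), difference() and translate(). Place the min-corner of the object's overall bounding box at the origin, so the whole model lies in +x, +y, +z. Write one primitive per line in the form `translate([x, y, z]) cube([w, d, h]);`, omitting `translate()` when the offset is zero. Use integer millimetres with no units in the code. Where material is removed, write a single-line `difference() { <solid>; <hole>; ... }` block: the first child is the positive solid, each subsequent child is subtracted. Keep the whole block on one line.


difference() { cube([4058, 207, 2509]); translate([2586, 0, 800]) cube([960, 207, 1323]); }


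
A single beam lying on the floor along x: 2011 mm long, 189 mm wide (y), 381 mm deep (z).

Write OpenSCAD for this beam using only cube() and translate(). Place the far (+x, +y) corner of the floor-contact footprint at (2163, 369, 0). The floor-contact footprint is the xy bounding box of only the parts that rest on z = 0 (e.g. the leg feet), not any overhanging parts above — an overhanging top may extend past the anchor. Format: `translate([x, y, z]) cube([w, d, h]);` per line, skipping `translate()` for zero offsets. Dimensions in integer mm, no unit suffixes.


translate([152, 180, 0]) cube([2011, 189, 381]);


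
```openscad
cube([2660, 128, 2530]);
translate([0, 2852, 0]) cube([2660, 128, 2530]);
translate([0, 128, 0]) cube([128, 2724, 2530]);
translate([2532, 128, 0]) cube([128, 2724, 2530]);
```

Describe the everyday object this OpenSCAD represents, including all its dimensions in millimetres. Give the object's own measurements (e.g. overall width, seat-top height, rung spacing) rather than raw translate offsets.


The wall frame of a small rectangular building: four walls, each 2530 mm tall and 128 mm thick, enclosing a footprint 2660 mm (x) by 2980 mm (y) outside-to-outside, with no floor or roof. The front and back walls (the −y and +y sides) span the full width; the two side walls fit between them.


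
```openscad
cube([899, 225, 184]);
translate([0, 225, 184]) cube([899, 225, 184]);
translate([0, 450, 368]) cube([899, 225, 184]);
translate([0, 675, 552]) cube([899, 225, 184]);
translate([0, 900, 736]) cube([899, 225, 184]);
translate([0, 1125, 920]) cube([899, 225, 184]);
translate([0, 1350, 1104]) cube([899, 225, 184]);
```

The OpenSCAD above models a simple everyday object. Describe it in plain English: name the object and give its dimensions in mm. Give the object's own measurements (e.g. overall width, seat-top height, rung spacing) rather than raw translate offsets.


A straight staircase of 7 solid steps. Each step is 899 mm wide (x), 225 mm deep (y, the going) and 184 mm tall (the rise). The first step rests on the floor; each subsequent step sits one going further in +y and one rise higher in +z, directly behind and above the previous step with no overlap.


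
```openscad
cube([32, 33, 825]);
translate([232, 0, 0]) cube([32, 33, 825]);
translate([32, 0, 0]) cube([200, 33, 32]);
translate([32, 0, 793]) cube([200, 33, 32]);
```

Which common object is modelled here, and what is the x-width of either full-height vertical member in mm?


A picture frame. The border width is 32 mm.

Four thin pieces enclosing a rectangular opening — a picture frame. The two full-height stiles are 825 mm tall; the top rail sits at z = 793 and is 32 mm tall, so the border above the opening is 825 − 793 = 32 mm, matching the stile x-width.


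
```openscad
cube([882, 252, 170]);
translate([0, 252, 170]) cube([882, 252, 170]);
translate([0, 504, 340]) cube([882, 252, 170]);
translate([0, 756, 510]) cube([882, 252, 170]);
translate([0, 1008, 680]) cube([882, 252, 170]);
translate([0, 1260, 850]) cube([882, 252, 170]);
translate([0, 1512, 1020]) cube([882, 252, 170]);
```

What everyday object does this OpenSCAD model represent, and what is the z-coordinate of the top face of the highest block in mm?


A staircase. The total rise is 1190 mm.

7 identical blocks, each offset up and back from the previous — a staircase. Each step is 170 mm tall and there are 7 of them, so the total rise is 7 × 170 = 1190 mm.


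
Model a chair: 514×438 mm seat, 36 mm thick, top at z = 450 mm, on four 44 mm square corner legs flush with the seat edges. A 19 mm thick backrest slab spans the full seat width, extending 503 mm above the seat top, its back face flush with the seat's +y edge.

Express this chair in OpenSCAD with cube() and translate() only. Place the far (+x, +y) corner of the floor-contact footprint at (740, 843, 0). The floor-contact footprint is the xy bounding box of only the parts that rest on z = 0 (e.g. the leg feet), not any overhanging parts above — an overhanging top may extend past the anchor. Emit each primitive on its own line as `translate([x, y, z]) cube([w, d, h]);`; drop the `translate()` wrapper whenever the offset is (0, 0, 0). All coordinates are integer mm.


translate([226, 405, 414]) cube([514, 438, 36]);
translate([226, 405, 0]) cube([44, 44, 414]);
translate([696, 405, 0]) cube([44, 44, 414]);
translate([226, 799, 0]) cube([44, 44, 414]);
translate([696, 799, 0]) cube([44, 44, 414]);
translate([226, 824, 450]) cube([514, 19, 503]);


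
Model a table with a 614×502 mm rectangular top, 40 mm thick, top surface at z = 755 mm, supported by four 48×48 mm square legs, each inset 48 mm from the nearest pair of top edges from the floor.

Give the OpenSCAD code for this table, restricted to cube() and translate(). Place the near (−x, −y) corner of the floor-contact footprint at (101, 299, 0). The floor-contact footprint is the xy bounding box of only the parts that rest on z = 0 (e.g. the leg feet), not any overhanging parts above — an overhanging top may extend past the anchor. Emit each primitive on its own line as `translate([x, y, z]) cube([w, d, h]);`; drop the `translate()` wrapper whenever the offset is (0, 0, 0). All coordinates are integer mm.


translate([53, 251, 715]) cube([614, 502, 40]);
translate([101, 299, 0]) cube([48, 48, 715]);
translate([571, 299, 0]) cube([48, 48, 715]);
translate([101, 657, 0]) cube([48, 48, 715]);
translate([571, 657, 0]) cube([48, 48, 715]);


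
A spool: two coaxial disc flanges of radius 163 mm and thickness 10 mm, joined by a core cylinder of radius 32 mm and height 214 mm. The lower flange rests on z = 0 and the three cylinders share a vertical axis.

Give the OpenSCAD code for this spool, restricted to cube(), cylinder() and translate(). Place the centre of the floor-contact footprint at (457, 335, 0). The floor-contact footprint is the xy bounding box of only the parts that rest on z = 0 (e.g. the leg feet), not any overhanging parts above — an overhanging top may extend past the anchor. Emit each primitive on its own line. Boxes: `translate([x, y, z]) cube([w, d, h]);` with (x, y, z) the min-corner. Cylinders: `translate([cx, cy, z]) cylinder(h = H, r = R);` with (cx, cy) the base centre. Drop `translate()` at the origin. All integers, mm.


translate([457, 335, 0]) cylinder(h = 10, r = 163);
translate([457, 335, 10]) cylinder(h = 214, r = 32);
translate([457, 335, 224]) cylinder(h = 10, r = 163);


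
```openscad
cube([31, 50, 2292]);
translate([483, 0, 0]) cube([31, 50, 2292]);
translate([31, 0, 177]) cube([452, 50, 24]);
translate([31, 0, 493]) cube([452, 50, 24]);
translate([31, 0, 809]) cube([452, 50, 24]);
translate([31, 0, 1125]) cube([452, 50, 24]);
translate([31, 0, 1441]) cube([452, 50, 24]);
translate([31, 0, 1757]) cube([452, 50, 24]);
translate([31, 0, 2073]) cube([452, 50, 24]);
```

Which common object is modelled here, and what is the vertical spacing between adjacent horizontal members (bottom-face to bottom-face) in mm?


A ladder. The rung spacing is 316 mm.

Two tall 31×50 posts with 7 short bars between them — a ladder. Adjacent rungs sit at z = 177 and z = 493, so the spacing is 493 − 177 = 316 mm.


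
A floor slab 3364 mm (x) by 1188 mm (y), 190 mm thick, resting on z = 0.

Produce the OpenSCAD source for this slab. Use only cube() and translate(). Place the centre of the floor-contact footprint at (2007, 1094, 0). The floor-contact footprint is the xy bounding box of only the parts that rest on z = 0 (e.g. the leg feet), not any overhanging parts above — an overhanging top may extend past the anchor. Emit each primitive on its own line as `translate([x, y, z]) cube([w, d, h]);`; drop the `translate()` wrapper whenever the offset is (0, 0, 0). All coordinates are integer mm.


translate([325, 500, 0]) cube([3364, 1188, 190]);


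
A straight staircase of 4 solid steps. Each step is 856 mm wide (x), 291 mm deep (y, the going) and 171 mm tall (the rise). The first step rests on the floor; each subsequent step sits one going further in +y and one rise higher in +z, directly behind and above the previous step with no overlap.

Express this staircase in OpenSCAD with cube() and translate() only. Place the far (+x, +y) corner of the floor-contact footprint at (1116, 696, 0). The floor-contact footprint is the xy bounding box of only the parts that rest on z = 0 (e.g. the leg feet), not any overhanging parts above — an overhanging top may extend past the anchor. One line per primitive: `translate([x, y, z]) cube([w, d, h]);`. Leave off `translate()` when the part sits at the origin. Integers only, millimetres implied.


translate([260, 405, 0]) cube([856, 291, 171]);
translate([260, 696, 171]) cube([856, 291, 171]);
translate([260, 987, 342]) cube([856, 291, 171]);
translate([260, 1278, 513]) cube([856, 291, 171]);


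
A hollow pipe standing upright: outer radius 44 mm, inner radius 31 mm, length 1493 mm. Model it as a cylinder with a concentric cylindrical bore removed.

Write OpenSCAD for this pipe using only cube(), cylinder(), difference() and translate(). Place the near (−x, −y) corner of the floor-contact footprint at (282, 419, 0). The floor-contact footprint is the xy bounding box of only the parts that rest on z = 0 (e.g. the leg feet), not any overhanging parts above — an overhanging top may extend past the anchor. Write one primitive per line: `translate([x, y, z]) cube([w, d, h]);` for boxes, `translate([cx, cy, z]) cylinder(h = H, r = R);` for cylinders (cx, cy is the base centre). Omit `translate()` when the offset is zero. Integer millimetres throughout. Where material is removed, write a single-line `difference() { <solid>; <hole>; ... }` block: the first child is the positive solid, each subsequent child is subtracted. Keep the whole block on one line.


difference() { translate([326, 463, 0]) cylinder(h = 1493, r = 44); translate([326, 463, 0]) cylinder(h = 1493, r = 31); }


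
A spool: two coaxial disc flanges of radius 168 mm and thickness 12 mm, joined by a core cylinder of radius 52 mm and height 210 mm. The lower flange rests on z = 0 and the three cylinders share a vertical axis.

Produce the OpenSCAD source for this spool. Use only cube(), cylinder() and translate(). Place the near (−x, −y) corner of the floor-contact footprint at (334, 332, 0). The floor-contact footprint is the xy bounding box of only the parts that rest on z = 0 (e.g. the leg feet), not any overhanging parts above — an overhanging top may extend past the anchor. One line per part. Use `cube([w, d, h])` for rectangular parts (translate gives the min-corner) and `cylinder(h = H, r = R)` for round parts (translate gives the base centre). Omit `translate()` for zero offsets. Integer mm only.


translate([502, 500, 0]) cylinder(h = 12, r = 168);
translate([502, 500, 12]) cylinder(h = 210, r = 52);
translate([502, 500, 222]) cylinder(h = 12, r = 168);


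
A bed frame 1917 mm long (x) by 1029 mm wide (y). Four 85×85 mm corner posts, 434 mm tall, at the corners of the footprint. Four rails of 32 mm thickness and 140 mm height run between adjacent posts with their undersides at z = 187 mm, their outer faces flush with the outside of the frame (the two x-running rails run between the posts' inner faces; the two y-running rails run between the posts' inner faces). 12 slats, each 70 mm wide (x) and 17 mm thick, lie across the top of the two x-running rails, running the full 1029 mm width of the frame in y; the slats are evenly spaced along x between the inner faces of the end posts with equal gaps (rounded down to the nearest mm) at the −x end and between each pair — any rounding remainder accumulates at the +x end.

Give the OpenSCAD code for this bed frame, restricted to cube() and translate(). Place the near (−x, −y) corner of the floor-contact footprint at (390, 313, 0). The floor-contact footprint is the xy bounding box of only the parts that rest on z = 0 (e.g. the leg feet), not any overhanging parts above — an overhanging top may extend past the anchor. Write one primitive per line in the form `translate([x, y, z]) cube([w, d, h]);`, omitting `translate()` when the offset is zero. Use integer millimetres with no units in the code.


// slat z = rail_z + rail_h = 187 + 140 = 327
// slat gap = ⌊(1747 − 12·70) / 13⌋ = 69
translate([390, 313, 0]) cube([85, 85, 434]);
translate([390, 1257, 0]) cube([85, 85, 434]);
translate([2222, 313, 0]) cube([85, 85, 434]);
translate([2222, 1257, 0]) cube([85, 85, 434]);
translate([475, 313, 187]) cube([1747, 32, 140]);
translate([475, 1310, 187]) cube([1747, 32, 140]);
translate([390, 398, 187]) cube([32, 859, 140]);
translate([2275, 398, 187]) cube([32, 859, 140]);
translate([544, 313, 327]) cube([70, 1029, 17]);
translate([683, 313, 327]) cube([70, 1029, 17]);
translate([822, 313, 327]) cube([70, 1029, 17]);
translate([961, 313, 327]) cube([70, 1029, 17]);
translate([1100, 313, 327]) cube([70, 1029, 17]);
translate([1239, 313, 327]) cube([70, 1029, 17]);
translate([1378, 313, 327]) cube([70, 1029, 17]);
translate([1517, 313, 327]) cube([70, 1029, 17]);
translate([1656, 313, 327]) cube([70, 1029, 17]);
translate([1795, 313, 327]) cube([70, 1029, 17]);
translate([1934, 313, 327]) cube([70, 1029, 17]);
translate([2073, 313, 327]) cube([70, 1029, 17]);


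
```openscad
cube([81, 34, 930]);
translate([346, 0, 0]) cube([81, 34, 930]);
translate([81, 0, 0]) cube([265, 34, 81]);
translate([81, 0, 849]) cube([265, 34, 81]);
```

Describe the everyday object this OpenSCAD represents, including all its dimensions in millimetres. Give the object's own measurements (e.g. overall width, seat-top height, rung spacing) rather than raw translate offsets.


A rectangular picture frame lying in the x–z plane (depth along y). The opening is 265 mm wide (x) by 768 mm tall (z), surrounded by a border 81 mm wide on all four sides. The frame is 34 mm deep and is made of two full-height vertical stiles with two horizontal rails fitted between them.


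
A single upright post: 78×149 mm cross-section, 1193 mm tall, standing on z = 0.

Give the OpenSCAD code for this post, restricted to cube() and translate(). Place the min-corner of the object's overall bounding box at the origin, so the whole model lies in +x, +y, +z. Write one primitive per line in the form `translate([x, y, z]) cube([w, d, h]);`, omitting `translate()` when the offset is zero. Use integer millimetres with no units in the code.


cube([78, 149, 1193]);


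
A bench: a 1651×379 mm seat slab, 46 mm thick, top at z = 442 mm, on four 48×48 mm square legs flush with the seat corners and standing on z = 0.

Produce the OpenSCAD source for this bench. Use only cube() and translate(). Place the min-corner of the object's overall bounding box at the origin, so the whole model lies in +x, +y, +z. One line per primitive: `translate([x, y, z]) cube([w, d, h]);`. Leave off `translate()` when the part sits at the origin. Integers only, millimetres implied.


translate([0, 0, 396]) cube([1651, 379, 46]);
cube([48, 48, 396]);
translate([0, 331, 0]) cube([48, 48, 396]);
translate([1603, 0, 0]) cube([48, 48, 396]);
translate([1603, 331, 0]) cube([48, 48, 396]);


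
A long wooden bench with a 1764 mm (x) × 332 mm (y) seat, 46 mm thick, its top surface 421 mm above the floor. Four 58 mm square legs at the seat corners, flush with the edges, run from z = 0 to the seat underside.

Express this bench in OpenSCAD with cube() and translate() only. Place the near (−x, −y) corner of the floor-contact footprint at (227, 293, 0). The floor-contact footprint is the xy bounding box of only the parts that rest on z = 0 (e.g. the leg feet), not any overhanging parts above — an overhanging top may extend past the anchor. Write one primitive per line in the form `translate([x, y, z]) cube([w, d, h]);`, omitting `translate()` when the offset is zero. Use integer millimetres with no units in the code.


translate([227, 293, 375]) cube([1764, 332, 46]);
translate([227, 293, 0]) cube([58, 58, 375]);
translate([227, 567, 0]) cube([58, 58, 375]);
translate([1933, 293, 0]) cube([58, 58, 375]);
translate([1933, 567, 0]) cube([58, 58, 375]);


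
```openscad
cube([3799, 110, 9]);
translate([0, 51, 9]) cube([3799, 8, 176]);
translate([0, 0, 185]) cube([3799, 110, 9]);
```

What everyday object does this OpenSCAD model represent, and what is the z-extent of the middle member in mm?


An I-beam. The web height is 176 mm.

Two wide flanges with a thin centred web — an I-beam. Overall 194 mm minus two 9 mm flanges gives a web of 194 − 2·9 = 176 mm.


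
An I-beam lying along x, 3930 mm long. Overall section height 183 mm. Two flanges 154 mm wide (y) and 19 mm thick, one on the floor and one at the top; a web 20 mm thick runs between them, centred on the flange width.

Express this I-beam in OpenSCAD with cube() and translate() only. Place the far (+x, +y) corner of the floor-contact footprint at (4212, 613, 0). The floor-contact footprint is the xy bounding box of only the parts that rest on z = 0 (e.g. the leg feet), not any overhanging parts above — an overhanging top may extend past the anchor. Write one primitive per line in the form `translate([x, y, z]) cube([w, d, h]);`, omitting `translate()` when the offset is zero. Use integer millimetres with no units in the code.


translate([282, 459, 0]) cube([3930, 154, 19]);
translate([282, 526, 19]) cube([3930, 20, 145]);
translate([282, 459, 164]) cube([3930, 154, 19]);


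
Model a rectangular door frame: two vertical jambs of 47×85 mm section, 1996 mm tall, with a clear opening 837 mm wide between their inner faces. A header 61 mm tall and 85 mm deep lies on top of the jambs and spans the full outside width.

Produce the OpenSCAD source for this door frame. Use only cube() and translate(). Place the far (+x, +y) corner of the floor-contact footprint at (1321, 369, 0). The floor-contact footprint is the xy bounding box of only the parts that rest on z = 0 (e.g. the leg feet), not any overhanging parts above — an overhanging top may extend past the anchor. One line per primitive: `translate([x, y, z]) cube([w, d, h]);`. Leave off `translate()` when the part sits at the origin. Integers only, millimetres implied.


translate([390, 284, 0]) cube([47, 85, 1996]);
translate([1274, 284, 0]) cube([47, 85, 1996]);
translate([390, 284, 1996]) cube([931, 85, 61]);


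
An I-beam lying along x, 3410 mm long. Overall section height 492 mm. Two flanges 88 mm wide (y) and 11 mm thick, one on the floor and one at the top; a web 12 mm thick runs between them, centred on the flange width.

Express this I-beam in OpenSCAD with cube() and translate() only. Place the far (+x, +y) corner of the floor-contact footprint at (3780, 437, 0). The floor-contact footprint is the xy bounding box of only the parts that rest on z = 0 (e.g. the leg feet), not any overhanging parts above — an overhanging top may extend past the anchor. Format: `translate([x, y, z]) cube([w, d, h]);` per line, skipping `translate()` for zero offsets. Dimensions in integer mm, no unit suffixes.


translate([370, 349, 0]) cube([3410, 88, 11]);
translate([370, 387, 11]) cube([3410, 12, 470]);
translate([370, 349, 481]) cube([3410, 88, 11]);


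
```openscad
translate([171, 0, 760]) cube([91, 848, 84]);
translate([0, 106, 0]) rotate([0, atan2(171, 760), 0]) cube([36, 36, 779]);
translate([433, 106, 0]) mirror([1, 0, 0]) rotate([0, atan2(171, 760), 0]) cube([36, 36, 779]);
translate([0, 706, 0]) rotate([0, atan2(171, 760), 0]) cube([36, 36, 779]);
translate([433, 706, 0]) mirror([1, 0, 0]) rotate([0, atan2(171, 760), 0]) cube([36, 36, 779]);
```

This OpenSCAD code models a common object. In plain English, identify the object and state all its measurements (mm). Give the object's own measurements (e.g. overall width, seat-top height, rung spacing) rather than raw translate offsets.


A sawhorse. A 91×848×84 mm beam (x, y, z) sits on two A-frame leg pairs. Each pair is two raked legs of 36×36 mm section (36 mm along y) splaying symmetrically in x. Each leg rises 760 mm vertically over 171 mm of horizontal reach and is 779 mm long along its own axis. Every leg's outer bottom edge rests on the floor and its outer top edge meets a bottom edge of the beam — the left legs (tilting toward +x) meet the beam's −x bottom edge, the right legs (their mirror images, tilting toward −x) meet its +x bottom edge — so the leg tops tuck under the beam, the beam's underside is 760 mm above the floor, and the feet are 433 mm apart outside-to-outside with the beam centred between them. The two leg pairs are set in 106 mm from either end of the beam.


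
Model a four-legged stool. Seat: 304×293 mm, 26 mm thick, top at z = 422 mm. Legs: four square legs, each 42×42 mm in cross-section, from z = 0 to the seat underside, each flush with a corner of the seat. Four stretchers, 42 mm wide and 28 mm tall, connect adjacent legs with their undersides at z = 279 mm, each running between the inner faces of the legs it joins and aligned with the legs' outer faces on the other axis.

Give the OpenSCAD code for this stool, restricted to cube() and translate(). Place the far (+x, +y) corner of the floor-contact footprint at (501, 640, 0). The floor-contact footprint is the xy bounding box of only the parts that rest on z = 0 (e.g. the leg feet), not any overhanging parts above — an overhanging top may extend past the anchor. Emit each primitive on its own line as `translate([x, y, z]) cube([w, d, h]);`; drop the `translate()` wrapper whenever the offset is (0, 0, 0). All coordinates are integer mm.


// leg_h = 422 - 26 = 396
// stretcher span = 304 - 2*42 = 220
translate([197, 347, 396]) cube([304, 293, 26]);
translate([197, 347, 0]) cube([42, 42, 396]);
translate([459, 347, 0]) cube([42, 42, 396]);
translate([197, 598, 0]) cube([42, 42, 396]);
translate([459, 598, 0]) cube([42, 42, 396]);
translate([239, 347, 279]) cube([220, 42, 28]);
translate([239, 598, 279]) cube([220, 42, 28]);
translate([197, 389, 279]) cube([42, 209, 28]);
translate([459, 389, 279]) cube([42, 209, 28]);


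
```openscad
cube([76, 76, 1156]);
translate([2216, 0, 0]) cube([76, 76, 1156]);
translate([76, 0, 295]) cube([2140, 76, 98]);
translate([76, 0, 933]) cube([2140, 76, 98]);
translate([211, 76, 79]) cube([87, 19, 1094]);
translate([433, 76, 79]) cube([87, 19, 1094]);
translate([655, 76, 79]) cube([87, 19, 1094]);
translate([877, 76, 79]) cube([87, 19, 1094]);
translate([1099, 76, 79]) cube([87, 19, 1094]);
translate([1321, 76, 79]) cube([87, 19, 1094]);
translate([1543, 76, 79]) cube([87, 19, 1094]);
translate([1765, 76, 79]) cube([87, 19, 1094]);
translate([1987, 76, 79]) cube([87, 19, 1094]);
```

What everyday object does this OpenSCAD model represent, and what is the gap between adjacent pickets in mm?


A fence section. The picket gap is 135 mm.

Two posts, two rails, 9 pickets — a fence section. Span 2140 mm holds 9 pickets of 87 mm with 10 equal gaps: ⌊(2140 − 9·87) / 10⌋ = 135 mm.


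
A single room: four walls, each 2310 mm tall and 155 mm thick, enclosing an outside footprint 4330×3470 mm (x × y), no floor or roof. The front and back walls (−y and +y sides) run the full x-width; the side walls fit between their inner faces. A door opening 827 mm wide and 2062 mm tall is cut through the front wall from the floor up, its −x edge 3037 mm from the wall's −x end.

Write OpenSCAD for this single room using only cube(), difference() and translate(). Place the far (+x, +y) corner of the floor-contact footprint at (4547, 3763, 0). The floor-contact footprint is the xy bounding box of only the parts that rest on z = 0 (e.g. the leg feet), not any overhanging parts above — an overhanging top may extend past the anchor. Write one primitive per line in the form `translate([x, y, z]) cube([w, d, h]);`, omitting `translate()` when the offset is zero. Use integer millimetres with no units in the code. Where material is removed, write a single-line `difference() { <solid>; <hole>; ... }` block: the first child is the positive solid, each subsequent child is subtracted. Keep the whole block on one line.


difference() { translate([217, 293, 0]) cube([4330, 155, 2310]); translate([3254, 293, 0]) cube([827, 155, 2062]); }
translate([217, 3608, 0]) cube([4330, 155, 2310]);
translate([217, 448, 0]) cube([155, 3160, 2310]);
translate([4392, 448, 0]) cube([155, 3160, 2310]);


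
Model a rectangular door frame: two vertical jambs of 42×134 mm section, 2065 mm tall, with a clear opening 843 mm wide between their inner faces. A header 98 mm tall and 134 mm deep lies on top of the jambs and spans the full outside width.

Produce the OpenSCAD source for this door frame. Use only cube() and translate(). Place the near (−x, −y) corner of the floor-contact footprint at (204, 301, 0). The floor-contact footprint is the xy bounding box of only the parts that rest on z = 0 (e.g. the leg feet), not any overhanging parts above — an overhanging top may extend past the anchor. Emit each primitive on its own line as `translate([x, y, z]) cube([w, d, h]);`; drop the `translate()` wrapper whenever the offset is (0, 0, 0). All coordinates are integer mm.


translate([204, 301, 0]) cube([42, 134, 2065]);
translate([1089, 301, 0]) cube([42, 134, 2065]);
translate([204, 301, 2065]) cube([927, 134, 98]);


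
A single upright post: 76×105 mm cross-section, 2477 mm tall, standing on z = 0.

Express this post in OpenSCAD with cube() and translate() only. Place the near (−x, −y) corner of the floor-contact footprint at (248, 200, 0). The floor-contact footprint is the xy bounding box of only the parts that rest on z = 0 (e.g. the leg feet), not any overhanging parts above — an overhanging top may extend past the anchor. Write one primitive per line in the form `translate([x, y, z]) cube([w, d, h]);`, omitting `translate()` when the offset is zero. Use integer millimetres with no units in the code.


translate([248, 200, 0]) cube([76, 105, 2477]);


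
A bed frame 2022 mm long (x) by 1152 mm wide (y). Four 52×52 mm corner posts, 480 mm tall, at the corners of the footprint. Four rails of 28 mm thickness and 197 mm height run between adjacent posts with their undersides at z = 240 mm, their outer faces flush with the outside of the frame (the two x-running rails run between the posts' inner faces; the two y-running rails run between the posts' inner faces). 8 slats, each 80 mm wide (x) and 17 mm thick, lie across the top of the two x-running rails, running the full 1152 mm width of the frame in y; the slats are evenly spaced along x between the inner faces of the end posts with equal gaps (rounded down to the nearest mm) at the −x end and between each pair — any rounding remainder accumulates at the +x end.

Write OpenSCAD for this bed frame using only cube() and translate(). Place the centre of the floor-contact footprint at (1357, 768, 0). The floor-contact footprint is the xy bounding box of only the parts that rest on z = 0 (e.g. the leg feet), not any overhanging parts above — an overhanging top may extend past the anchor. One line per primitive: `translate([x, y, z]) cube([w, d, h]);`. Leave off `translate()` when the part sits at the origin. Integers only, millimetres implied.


translate([346, 192, 0]) cube([52, 52, 480]);
translate([346, 1292, 0]) cube([52, 52, 480]);
translate([2316, 192, 0]) cube([52, 52, 480]);
translate([2316, 1292, 0]) cube([52, 52, 480]);
translate([398, 192, 240]) cube([1918, 28, 197]);
translate([398, 1316, 240]) cube([1918, 28, 197]);
translate([346, 244, 240]) cube([28, 1048, 197]);
translate([2340, 244, 240]) cube([28, 1048, 197]);
translate([540, 192, 437]) cube([80, 1152, 17]);
translate([762, 192, 437]) cube([80, 1152, 17]);
translate([984, 192, 437]) cube([80, 1152, 17]);
translate([1206, 192, 437]) cube([80, 1152, 17]);
translate([1428, 192, 437]) cube([80, 1152, 17]);
translate([1650, 192, 437]) cube([80, 1152, 17]);
translate([1872, 192, 437]) cube([80, 1152, 17]);
translate([2094, 192, 437]) cube([80, 1152, 17]);


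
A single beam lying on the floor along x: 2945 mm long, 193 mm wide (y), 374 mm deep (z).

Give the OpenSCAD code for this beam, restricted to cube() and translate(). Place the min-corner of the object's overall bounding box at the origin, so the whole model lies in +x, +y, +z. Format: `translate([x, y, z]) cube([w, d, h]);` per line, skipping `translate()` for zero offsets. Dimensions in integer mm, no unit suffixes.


cube([2945, 193, 374]);


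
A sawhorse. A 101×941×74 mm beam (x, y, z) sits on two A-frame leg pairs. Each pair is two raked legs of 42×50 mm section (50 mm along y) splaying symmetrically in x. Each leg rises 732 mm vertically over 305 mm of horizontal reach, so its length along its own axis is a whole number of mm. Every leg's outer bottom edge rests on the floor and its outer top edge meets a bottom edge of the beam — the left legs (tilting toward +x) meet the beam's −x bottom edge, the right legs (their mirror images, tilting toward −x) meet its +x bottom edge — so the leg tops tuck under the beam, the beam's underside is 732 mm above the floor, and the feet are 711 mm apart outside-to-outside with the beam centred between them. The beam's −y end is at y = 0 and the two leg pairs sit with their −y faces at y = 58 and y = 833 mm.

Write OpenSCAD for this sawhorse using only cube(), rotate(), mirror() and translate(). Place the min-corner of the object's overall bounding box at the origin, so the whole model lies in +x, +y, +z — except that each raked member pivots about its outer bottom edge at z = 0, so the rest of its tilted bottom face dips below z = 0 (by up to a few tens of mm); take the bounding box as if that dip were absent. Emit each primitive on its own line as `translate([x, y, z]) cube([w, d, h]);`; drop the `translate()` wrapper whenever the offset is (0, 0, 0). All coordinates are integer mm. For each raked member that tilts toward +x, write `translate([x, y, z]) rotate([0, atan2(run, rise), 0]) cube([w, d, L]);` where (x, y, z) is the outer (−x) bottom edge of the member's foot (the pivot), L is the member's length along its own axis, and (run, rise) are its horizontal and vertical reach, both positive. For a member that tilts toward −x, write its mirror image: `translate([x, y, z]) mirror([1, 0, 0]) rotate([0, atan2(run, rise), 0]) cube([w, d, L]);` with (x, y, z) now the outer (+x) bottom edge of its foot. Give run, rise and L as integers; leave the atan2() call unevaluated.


translate([305, 0, 732]) cube([101, 941, 74]);
translate([0, 58, 0]) rotate([0, atan2(305, 732), 0]) cube([42, 50, 793]);
translate([711, 58, 0]) mirror([1, 0, 0]) rotate([0, atan2(305, 732), 0]) cube([42, 50, 793]);
translate([0, 833, 0]) rotate([0, atan2(305, 732), 0]) cube([42, 50, 793]);
translate([711, 833, 0]) mirror([1, 0, 0]) rotate([0, atan2(305, 732), 0]) cube([42, 50, 793]);


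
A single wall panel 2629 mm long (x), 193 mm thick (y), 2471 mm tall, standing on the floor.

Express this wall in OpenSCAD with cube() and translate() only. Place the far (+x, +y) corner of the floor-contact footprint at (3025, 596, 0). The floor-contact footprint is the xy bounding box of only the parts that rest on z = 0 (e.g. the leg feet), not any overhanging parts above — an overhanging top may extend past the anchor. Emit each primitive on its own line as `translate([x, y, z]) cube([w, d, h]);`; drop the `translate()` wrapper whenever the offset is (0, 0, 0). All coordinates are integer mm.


translate([396, 403, 0]) cube([2629, 193, 2471]);


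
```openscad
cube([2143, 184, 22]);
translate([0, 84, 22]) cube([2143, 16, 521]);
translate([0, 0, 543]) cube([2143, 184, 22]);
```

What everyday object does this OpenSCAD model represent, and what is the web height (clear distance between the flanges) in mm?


An I-beam. The web height is 521 mm.

Two wide flanges with a thin centred web — an I-beam. Overall 565 mm minus two 22 mm flanges gives a web of 565 − 2·22 = 521 mm.


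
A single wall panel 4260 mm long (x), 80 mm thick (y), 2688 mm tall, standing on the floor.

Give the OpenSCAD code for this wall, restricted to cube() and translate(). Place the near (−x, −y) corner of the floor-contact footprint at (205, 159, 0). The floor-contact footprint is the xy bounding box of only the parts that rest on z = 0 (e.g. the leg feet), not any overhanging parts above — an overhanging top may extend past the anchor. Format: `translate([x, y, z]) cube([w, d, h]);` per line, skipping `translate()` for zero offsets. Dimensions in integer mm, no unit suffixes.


translate([205, 159, 0]) cube([4260, 80, 2688]);


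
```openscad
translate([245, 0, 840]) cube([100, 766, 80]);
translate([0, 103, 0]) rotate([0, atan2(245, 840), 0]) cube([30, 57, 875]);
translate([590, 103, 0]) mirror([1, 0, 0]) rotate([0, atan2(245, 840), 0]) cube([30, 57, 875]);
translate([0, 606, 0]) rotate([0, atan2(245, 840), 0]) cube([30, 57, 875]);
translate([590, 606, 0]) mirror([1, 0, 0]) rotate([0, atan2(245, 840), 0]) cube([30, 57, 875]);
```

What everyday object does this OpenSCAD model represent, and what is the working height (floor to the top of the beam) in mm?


A sawhorse. The overall height is 920 mm.

A beam across two mirrored pairs of raked legs — a sawhorse. The beam's underside is at z = 840 (matching the legs' vertical rise in atan2(245, 840)) and the beam is 80 mm tall, so its top is at 840 + 80 = 920 mm. The raked legs top out at the beam's underside, so that is the highest point.


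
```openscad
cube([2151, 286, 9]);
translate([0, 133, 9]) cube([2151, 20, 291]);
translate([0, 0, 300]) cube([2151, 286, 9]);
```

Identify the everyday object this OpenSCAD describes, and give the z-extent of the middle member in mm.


An I-beam. The web height is 291 mm.

Two wide flanges with a thin centred web — an I-beam. Overall 309 mm minus two 9 mm flanges gives a web of 309 − 2·9 = 291 mm.


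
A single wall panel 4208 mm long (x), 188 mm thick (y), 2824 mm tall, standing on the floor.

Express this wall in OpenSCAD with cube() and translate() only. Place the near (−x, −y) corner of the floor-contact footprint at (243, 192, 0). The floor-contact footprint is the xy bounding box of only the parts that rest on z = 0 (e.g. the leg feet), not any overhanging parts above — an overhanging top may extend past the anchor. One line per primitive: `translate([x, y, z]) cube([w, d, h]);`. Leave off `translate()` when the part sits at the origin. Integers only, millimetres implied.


translate([243, 192, 0]) cube([4208, 188, 2824]);
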